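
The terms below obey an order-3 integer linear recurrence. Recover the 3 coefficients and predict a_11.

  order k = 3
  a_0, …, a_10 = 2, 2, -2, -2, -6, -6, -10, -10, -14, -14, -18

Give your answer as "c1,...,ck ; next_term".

1,1,-1 ; -18

  a_3 = 1·-2 + 1·2 + -1·2 = -2
  a_4 = 1·-2 + 1·-2 + -1·2 = -6
  a_5 = 1·-6 + 1·-2 + -1·-2 = -6
  a_6 = 1·-6 + 1·-6 + -1·-2 = -10
  a_7 = 1·-10 + 1·-6 + -1·-6 = -10
  a_8 = 1·-10 + 1·-10 + -1·-6 = -14
  a_9 = 1·-14 + 1·-10 + -1·-10 = -14
  a_10 = 1·-14 + 1·-14 + -1·-10 = -18
  a_11 = 1·-18 + 1·-14 + -1·-14 = -18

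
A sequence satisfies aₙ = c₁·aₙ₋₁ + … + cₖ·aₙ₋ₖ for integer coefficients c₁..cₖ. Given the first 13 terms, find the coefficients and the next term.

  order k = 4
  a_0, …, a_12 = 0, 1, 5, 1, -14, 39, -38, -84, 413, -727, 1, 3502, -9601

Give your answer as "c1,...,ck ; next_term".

  a_4 = -2·1 + -3·5 + 3·1 + -1·0 = -14
  a_5 = -2·-14 + -3·1 + 3·5 + -1·1 = 39
  a_6 = -2·39 + -3·-14 + 3·1 + -1·5 = -38
  a_7 = -2·-38 + -3·39 + 3·-14 + -1·1 = -84
  a_8 = -2·-84 + -3·-38 + 3·39 + -1·-14 = 413
  a_9 = -2·413 + -3·-84 + 3·-38 + -1·39 = -727
  a_10 = -2·-727 + -3·413 + 3·-84 + -1·-38 = 1
  a_11 = -2·1 + -3·-727 + 3·413 + -1·-84 = 3502
  a_12 = -2·3502 + -3·1 + 3·-727 + -1·413 = -9601
  a_13 = -2·-9601 + -3·3502 + 3·1 + -1·-727 = 9426

-2,-3,3,-1 ; 9426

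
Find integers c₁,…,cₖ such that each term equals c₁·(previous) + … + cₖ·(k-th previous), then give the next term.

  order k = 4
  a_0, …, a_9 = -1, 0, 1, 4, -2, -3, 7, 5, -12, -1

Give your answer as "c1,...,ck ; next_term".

  a_4 = 0·4 + -1·1 + 1·0 + 1·-1 = -2
  a_5 = 0·-2 + -1·4 + 1·1 + 1·0 = -3
  a_6 = 0·-3 + -1·-2 + 1·4 + 1·1 = 7
  a_7 = 0·7 + -1·-3 + 1·-2 + 1·4 = 5
  a_8 = 0·5 + -1·7 + 1·-3 + 1·-2 = -12
  a_9 = 0·-12 + -1·5 + 1·7 + 1·-3 = -1
  a_10 = 0·-1 + -1·-12 + 1·5 + 1·7 = 24

0,-1,1,1 ; 24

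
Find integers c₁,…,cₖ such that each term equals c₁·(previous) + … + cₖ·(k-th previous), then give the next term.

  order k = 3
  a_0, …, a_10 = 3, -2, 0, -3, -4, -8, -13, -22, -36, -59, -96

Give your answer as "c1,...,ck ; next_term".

  a_3 = 2·0 + 0·-2 + -1·3 = -3
  a_4 = 2·-3 + 0·0 + -1·-2 = -4
  a_5 = 2·-4 + 0·-3 + -1·0 = -8
  a_6 = 2·-8 + 0·-4 + -1·-3 = -13
  a_7 = 2·-13 + 0·-8 + -1·-4 = -22
  a_8 = 2·-22 + 0·-13 + -1·-8 = -36
  a_9 = 2·-36 + 0·-22 + -1·-13 = -59
  a_10 = 2·-59 + 0·-36 + -1·-22 = -96
  a_11 = 2·-96 + 0·-59 + -1·-36 = -156

2,0,-1 ; -156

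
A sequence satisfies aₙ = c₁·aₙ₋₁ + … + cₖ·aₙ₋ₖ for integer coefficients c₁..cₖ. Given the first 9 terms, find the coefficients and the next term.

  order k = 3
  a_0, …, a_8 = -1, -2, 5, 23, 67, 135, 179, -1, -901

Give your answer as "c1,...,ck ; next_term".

  a_3 = 3·5 + -2·-2 + -4·-1 = 23
  a_4 = 3·23 + -2·5 + -4·-2 = 67
  a_5 = 3·67 + -2·23 + -4·5 = 135
  a_6 = 3·135 + -2·67 + -4·23 = 179
  a_7 = 3·179 + -2·135 + -4·67 = -1
  a_8 = 3·-1 + -2·179 + -4·135 = -901
  a_9 = 3·-901 + -2·-1 + -4·179 = -3417

3,-2,-4 ; -3417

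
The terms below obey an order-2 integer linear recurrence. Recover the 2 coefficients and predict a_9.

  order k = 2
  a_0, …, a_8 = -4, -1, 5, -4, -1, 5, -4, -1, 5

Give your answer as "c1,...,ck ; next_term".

  a_2 = -1·-1 + -1·-4 = 5
  a_3 = -1·5 + -1·-1 = -4
  a_4 = -1·-4 + -1·5 = -1
  a_5 = -1·-1 + -1·-4 = 5
  a_6 = -1·5 + -1·-1 = -4
  a_7 = -1·-4 + -1·5 = -1
  a_8 = -1·-1 + -1·-4 = 5
  a_9 = -1·5 + -1·-1 = -4

-1,-1 ; -4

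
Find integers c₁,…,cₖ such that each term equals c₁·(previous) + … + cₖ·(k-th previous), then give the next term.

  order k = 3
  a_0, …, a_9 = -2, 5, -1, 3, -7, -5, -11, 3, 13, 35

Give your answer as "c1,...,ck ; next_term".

1,0,-2 ; 29

  a_3 = 1·-1 + 0·5 + -2·-2 = 3
  a_4 = 1·3 + 0·-1 + -2·5 = -7
  a_5 = 1·-7 + 0·3 + -2·-1 = -5
  a_6 = 1·-5 + 0·-7 + -2·3 = -11
  a_7 = 1·-11 + 0·-5 + -2·-7 = 3
  a_8 = 1·3 + 0·-11 + -2·-5 = 13
  a_9 = 1·13 + 0·3 + -2·-11 = 35
  a_10 = 1·35 + 0·13 + -2·3 = 29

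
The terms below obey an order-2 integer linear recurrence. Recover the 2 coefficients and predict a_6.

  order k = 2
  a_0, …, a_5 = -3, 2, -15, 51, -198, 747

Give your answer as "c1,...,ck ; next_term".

-3,3 ; -2835

  a_2 = -3·2 + 3·-3 = -15
  a_3 = -3·-15 + 3·2 = 51
  a_4 = -3·51 + 3·-15 = -198
  a_5 = -3·-198 + 3·51 = 747
  a_6 = -3·747 + 3·-198 = -2835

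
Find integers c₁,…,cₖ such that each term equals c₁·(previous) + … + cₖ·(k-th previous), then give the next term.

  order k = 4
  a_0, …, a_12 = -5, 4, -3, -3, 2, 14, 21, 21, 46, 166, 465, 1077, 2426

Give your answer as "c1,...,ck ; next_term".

  a_4 = 3·-3 + -3·-3 + 3·4 + 2·-5 = 2
  a_5 = 3·2 + -3·-3 + 3·-3 + 2·4 = 14
  a_6 = 3·14 + -3·2 + 3·-3 + 2·-3 = 21
  a_7 = 3·21 + -3·14 + 3·2 + 2·-3 = 21
  a_8 = 3·21 + -3·21 + 3·14 + 2·2 = 46
  a_9 = 3·46 + -3·21 + 3·21 + 2·14 = 166
  a_10 = 3·166 + -3·46 + 3·21 + 2·21 = 465
  a_11 = 3·465 + -3·166 + 3·46 + 2·21 = 1077
  a_12 = 3·1077 + -3·465 + 3·166 + 2·46 = 2426
  a_13 = 3·2426 + -3·1077 + 3·465 + 2·166 = 5774

3,-3,3,2 ; 5774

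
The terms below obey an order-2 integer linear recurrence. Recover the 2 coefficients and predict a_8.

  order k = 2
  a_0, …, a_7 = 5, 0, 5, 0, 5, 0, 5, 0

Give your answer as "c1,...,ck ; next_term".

0,1 ; 5

  a_2 = 0·0 + 1·5 = 5
  a_3 = 0·5 + 1·0 = 0
  a_4 = 0·0 + 1·5 = 5
  a_5 = 0·5 + 1·0 = 0
  a_6 = 0·0 + 1·5 = 5
  a_7 = 0·5 + 1·0 = 0
  a_8 = 0·0 + 1·5 = 5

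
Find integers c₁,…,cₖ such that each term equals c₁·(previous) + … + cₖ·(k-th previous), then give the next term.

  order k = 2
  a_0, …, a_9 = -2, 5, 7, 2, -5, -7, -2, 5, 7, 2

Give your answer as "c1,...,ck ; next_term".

  a_2 = 1·5 + -1·-2 = 7
  a_3 = 1·7 + -1·5 = 2
  a_4 = 1·2 + -1·7 = -5
  a_5 = 1·-5 + -1·2 = -7
  a_6 = 1·-7 + -1·-5 = -2
  a_7 = 1·-2 + -1·-7 = 5
  a_8 = 1·5 + -1·-2 = 7
  a_9 = 1·7 + -1·5 = 2
  a_10 = 1·2 + -1·7 = -5

1,-1 ; -5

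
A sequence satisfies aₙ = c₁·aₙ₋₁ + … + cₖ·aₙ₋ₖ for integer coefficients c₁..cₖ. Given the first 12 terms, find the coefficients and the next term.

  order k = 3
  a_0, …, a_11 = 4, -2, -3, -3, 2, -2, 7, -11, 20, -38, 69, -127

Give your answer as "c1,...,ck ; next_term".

-1,1,-1 ; 234

  a_3 = -1·-3 + 1·-2 + -1·4 = -3
  a_4 = -1·-3 + 1·-3 + -1·-2 = 2
  a_5 = -1·2 + 1·-3 + -1·-3 = -2
  a_6 = -1·-2 + 1·2 + -1·-3 = 7
  a_7 = -1·7 + 1·-2 + -1·2 = -11
  a_8 = -1·-11 + 1·7 + -1·-2 = 20
  a_9 = -1·20 + 1·-11 + -1·7 = -38
  a_10 = -1·-38 + 1·20 + -1·-11 = 69
  a_11 = -1·69 + 1·-38 + -1·20 = -127
  a_12 = -1·-127 + 1·69 + -1·-38 = 234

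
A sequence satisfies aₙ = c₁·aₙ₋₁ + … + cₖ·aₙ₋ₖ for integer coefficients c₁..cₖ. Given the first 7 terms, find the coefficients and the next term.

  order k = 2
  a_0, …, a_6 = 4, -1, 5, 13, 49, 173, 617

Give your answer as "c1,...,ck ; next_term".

3,2 ; 2197

  a_2 = 3·-1 + 2·4 = 5
  a_3 = 3·5 + 2·-1 = 13
  a_4 = 3·13 + 2·5 = 49
  a_5 = 3·49 + 2·13 = 173
  a_6 = 3·173 + 2·49 = 617
  a_7 = 3·617 + 2·173 = 2197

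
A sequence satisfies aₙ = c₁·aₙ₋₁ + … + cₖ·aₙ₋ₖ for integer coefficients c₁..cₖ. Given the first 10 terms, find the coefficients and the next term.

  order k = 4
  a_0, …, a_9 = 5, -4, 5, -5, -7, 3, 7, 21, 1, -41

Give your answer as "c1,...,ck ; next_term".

  a_4 = 0·-5 + -1·5 + -2·-4 + -2·5 = -7
  a_5 = 0·-7 + -1·-5 + -2·5 + -2·-4 = 3
  a_6 = 0·3 + -1·-7 + -2·-5 + -2·5 = 7
  a_7 = 0·7 + -1·3 + -2·-7 + -2·-5 = 21
  a_8 = 0·21 + -1·7 + -2·3 + -2·-7 = 1
  a_9 = 0·1 + -1·21 + -2·7 + -2·3 = -41
  a_10 = 0·-41 + -1·1 + -2·21 + -2·7 = -57

0,-1,-2,-2 ; -57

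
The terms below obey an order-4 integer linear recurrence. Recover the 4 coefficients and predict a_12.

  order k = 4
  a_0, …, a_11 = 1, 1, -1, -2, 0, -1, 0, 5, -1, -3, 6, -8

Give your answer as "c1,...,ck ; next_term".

0,-1,1,-2 ; -7

  a_4 = 0·-2 + -1·-1 + 1·1 + -2·1 = 0
  a_5 = 0·0 + -1·-2 + 1·-1 + -2·1 = -1
  a_6 = 0·-1 + -1·0 + 1·-2 + -2·-1 = 0
  a_7 = 0·0 + -1·-1 + 1·0 + -2·-2 = 5
  a_8 = 0·5 + -1·0 + 1·-1 + -2·0 = -1
  a_9 = 0·-1 + -1·5 + 1·0 + -2·-1 = -3
  a_10 = 0·-3 + -1·-1 + 1·5 + -2·0 = 6
  a_11 = 0·6 + -1·-3 + 1·-1 + -2·5 = -8
  a_12 = 0·-8 + -1·6 + 1·-3 + -2·-1 = -7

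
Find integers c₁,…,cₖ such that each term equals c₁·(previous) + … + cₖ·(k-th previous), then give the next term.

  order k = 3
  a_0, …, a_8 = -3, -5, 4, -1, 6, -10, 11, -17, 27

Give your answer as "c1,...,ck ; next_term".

  a_3 = -1·4 + 0·-5 + -1·-3 = -1
  a_4 = -1·-1 + 0·4 + -1·-5 = 6
  a_5 = -1·6 + 0·-1 + -1·4 = -10
  a_6 = -1·-10 + 0·6 + -1·-1 = 11
  a_7 = -1·11 + 0·-10 + -1·6 = -17
  a_8 = -1·-17 + 0·11 + -1·-10 = 27
  a_9 = -1·27 + 0·-17 + -1·11 = -38

-1,0,-1 ; -38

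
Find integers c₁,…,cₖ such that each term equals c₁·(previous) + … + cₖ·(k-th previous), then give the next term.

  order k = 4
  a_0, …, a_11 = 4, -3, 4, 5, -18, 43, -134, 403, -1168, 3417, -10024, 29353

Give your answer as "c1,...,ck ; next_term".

-3,-1,-3,-2 ; -85950

  a_4 = -3·5 + -1·4 + -3·-3 + -2·4 = -18
  a_5 = -3·-18 + -1·5 + -3·4 + -2·-3 = 43
  a_6 = -3·43 + -1·-18 + -3·5 + -2·4 = -134
  a_7 = -3·-134 + -1·43 + -3·-18 + -2·5 = 403
  a_8 = -3·403 + -1·-134 + -3·43 + -2·-18 = -1168
  a_9 = -3·-1168 + -1·403 + -3·-134 + -2·43 = 3417
  a_10 = -3·3417 + -1·-1168 + -3·403 + -2·-134 = -10024
  a_11 = -3·-10024 + -1·3417 + -3·-1168 + -2·403 = 29353
  a_12 = -3·29353 + -1·-10024 + -3·3417 + -2·-1168 = -85950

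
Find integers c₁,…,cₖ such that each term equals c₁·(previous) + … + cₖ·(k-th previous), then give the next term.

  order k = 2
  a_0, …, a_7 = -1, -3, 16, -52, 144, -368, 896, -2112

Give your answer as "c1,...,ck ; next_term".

-4,-4 ; 4864

  a_2 = -4·-3 + -4·-1 = 16
  a_3 = -4·16 + -4·-3 = -52
  a_4 = -4·-52 + -4·16 = 144
  a_5 = -4·144 + -4·-52 = -368
  a_6 = -4·-368 + -4·144 = 896
  a_7 = -4·896 + -4·-368 = -2112
  a_8 = -4·-2112 + -4·896 = 4864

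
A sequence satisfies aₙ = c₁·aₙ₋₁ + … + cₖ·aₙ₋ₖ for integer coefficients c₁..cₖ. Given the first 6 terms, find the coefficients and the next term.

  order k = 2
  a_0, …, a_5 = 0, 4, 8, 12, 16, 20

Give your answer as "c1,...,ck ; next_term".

2,-1 ; 24

  a_2 = 2·4 + -1·0 = 8
  a_3 = 2·8 + -1·4 = 12
  a_4 = 2·12 + -1·8 = 16
  a_5 = 2·16 + -1·12 = 20
  a_6 = 2·20 + -1·16 = 24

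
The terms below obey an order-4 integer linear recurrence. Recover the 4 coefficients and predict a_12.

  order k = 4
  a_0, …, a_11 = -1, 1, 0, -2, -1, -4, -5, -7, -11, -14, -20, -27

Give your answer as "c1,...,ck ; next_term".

  a_4 = 1·-2 + 1·0 + 0·1 + -1·-1 = -1
  a_5 = 1·-1 + 1·-2 + 0·0 + -1·1 = -4
  a_6 = 1·-4 + 1·-1 + 0·-2 + -1·0 = -5
  a_7 = 1·-5 + 1·-4 + 0·-1 + -1·-2 = -7
  a_8 = 1·-7 + 1·-5 + 0·-4 + -1·-1 = -11
  a_9 = 1·-11 + 1·-7 + 0·-5 + -1·-4 = -14
  a_10 = 1·-14 + 1·-11 + 0·-7 + -1·-5 = -20
  a_11 = 1·-20 + 1·-14 + 0·-11 + -1·-7 = -27
  a_12 = 1·-27 + 1·-20 + 0·-14 + -1·-11 = -36

1,1,0,-1 ; -36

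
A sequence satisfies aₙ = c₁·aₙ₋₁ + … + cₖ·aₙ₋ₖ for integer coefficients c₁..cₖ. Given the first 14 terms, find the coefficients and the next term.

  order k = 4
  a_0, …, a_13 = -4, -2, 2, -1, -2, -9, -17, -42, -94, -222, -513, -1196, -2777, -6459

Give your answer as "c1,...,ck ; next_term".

  a_4 = 2·-1 + 1·2 + -1·-2 + 1·-4 = -2
  a_5 = 2·-2 + 1·-1 + -1·2 + 1·-2 = -9
  a_6 = 2·-9 + 1·-2 + -1·-1 + 1·2 = -17
  a_7 = 2·-17 + 1·-9 + -1·-2 + 1·-1 = -42
  a_8 = 2·-42 + 1·-17 + -1·-9 + 1·-2 = -94
  a_9 = 2·-94 + 1·-42 + -1·-17 + 1·-9 = -222
  a_10 = 2·-222 + 1·-94 + -1·-42 + 1·-17 = -513
  a_11 = 2·-513 + 1·-222 + -1·-94 + 1·-42 = -1196
  a_12 = 2·-1196 + 1·-513 + -1·-222 + 1·-94 = -2777
  a_13 = 2·-2777 + 1·-1196 + -1·-513 + 1·-222 = -6459
  a_14 = 2·-6459 + 1·-2777 + -1·-1196 + 1·-513 = -15012

2,1,-1,1 ; -15012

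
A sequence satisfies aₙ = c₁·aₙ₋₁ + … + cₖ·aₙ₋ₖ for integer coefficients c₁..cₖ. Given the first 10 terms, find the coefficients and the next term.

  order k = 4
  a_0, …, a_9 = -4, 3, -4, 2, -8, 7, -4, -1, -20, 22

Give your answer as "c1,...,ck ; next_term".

0,-1,0,3 ; 8

  a_4 = 0·2 + -1·-4 + 0·3 + 3·-4 = -8
  a_5 = 0·-8 + -1·2 + 0·-4 + 3·3 = 7
  a_6 = 0·7 + -1·-8 + 0·2 + 3·-4 = -4
  a_7 = 0·-4 + -1·7 + 0·-8 + 3·2 = -1
  a_8 = 0·-1 + -1·-4 + 0·7 + 3·-8 = -20
  a_9 = 0·-20 + -1·-1 + 0·-4 + 3·7 = 22
  a_10 = 0·22 + -1·-20 + 0·-1 + 3·-4 = 8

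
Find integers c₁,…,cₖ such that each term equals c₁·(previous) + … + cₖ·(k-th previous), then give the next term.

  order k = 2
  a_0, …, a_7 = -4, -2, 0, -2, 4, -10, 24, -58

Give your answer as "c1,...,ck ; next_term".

  a_2 = -2·-2 + 1·-4 = 0
  a_3 = -2·0 + 1·-2 = -2
  a_4 = -2·-2 + 1·0 = 4
  a_5 = -2·4 + 1·-2 = -10
  a_6 = -2·-10 + 1·4 = 24
  a_7 = -2·24 + 1·-10 = -58
  a_8 = -2·-58 + 1·24 = 140

-2,1 ; 140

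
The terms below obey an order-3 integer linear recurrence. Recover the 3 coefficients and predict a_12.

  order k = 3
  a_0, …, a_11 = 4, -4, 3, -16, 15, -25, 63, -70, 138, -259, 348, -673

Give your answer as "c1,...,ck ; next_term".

0,1,-3 ; 1125

  a_3 = 0·3 + 1·-4 + -3·4 = -16
  a_4 = 0·-16 + 1·3 + -3·-4 = 15
  a_5 = 0·15 + 1·-16 + -3·3 = -25
  a_6 = 0·-25 + 1·15 + -3·-16 = 63
  a_7 = 0·63 + 1·-25 + -3·15 = -70
  a_8 = 0·-70 + 1·63 + -3·-25 = 138
  a_9 = 0·138 + 1·-70 + -3·63 = -259
  a_10 = 0·-259 + 1·138 + -3·-70 = 348
  a_11 = 0·348 + 1·-259 + -3·138 = -673
  a_12 = 0·-673 + 1·348 + -3·-259 = 1125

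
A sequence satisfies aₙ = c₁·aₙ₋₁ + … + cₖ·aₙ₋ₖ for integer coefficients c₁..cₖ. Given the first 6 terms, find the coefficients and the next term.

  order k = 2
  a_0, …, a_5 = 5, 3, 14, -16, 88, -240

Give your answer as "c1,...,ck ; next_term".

-2,4 ; 832

  a_2 = -2·3 + 4·5 = 14
  a_3 = -2·14 + 4·3 = -16
  a_4 = -2·-16 + 4·14 = 88
  a_5 = -2·88 + 4·-16 = -240
  a_6 = -2·-240 + 4·88 = 832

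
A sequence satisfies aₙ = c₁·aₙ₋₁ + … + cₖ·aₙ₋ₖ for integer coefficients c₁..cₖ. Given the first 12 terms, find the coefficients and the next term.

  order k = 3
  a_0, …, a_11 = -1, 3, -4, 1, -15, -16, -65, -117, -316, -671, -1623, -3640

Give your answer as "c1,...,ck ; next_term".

2,2,-3 ; -8513

  a_3 = 2·-4 + 2·3 + -3·-1 = 1
  a_4 = 2·1 + 2·-4 + -3·3 = -15
  a_5 = 2·-15 + 2·1 + -3·-4 = -16
  a_6 = 2·-16 + 2·-15 + -3·1 = -65
  a_7 = 2·-65 + 2·-16 + -3·-15 = -117
  a_8 = 2·-117 + 2·-65 + -3·-16 = -316
  a_9 = 2·-316 + 2·-117 + -3·-65 = -671
  a_10 = 2·-671 + 2·-316 + -3·-117 = -1623
  a_11 = 2·-1623 + 2·-671 + -3·-316 = -3640
  a_12 = 2·-3640 + 2·-1623 + -3·-671 = -8513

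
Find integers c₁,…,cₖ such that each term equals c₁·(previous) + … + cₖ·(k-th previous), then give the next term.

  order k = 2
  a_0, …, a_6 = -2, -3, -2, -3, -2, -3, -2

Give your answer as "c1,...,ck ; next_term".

  a_2 = 0·-3 + 1·-2 = -2
  a_3 = 0·-2 + 1·-3 = -3
  a_4 = 0·-3 + 1·-2 = -2
  a_5 = 0·-2 + 1·-3 = -3
  a_6 = 0·-3 + 1·-2 = -2
  a_7 = 0·-2 + 1·-3 = -3

0,1 ; -3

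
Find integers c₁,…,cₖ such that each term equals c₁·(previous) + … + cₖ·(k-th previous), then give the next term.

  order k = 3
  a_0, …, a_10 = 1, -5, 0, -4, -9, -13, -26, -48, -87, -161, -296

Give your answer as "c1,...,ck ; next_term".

1,1,1 ; -544

  a_3 = 1·0 + 1·-5 + 1·1 = -4
  a_4 = 1·-4 + 1·0 + 1·-5 = -9
  a_5 = 1·-9 + 1·-4 + 1·0 = -13
  a_6 = 1·-13 + 1·-9 + 1·-4 = -26
  a_7 = 1·-26 + 1·-13 + 1·-9 = -48
  a_8 = 1·-48 + 1·-26 + 1·-13 = -87
  a_9 = 1·-87 + 1·-48 + 1·-26 = -161
  a_10 = 1·-161 + 1·-87 + 1·-48 = -296
  a_11 = 1·-296 + 1·-161 + 1·-87 = -544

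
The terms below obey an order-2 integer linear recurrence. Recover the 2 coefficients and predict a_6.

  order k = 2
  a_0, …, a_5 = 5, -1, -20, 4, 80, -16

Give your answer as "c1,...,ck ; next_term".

  a_2 = 0·-1 + -4·5 = -20
  a_3 = 0·-20 + -4·-1 = 4
  a_4 = 0·4 + -4·-20 = 80
  a_5 = 0·80 + -4·4 = -16
  a_6 = 0·-16 + -4·80 = -320

0,-4 ; -320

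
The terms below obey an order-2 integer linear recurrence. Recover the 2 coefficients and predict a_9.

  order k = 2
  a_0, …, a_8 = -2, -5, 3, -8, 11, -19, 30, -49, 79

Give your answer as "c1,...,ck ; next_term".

-1,1 ; -128

  a_2 = -1·-5 + 1·-2 = 3
  a_3 = -1·3 + 1·-5 = -8
  a_4 = -1·-8 + 1·3 = 11
  a_5 = -1·11 + 1·-8 = -19
  a_6 = -1·-19 + 1·11 = 30
  a_7 = -1·30 + 1·-19 = -49
  a_8 = -1·-49 + 1·30 = 79
  a_9 = -1·79 + 1·-49 = -128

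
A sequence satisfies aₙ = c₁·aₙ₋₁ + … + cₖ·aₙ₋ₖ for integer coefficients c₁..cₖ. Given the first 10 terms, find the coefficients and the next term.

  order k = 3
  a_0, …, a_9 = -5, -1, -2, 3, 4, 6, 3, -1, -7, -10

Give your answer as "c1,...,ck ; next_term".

1,0,-1 ; -9

  a_3 = 1·-2 + 0·-1 + -1·-5 = 3
  a_4 = 1·3 + 0·-2 + -1·-1 = 4
  a_5 = 1·4 + 0·3 + -1·-2 = 6
  a_6 = 1·6 + 0·4 + -1·3 = 3
  a_7 = 1·3 + 0·6 + -1·4 = -1
  a_8 = 1·-1 + 0·3 + -1·6 = -7
  a_9 = 1·-7 + 0·-1 + -1·3 = -10
  a_10 = 1·-10 + 0·-7 + -1·-1 = -9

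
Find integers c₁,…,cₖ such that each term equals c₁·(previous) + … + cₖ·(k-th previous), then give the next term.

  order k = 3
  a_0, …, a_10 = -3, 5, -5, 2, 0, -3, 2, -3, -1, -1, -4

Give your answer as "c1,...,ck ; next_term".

0,1,1 ; -2

  a_3 = 0·-5 + 1·5 + 1·-3 = 2
  a_4 = 0·2 + 1·-5 + 1·5 = 0
  a_5 = 0·0 + 1·2 + 1·-5 = -3
  a_6 = 0·-3 + 1·0 + 1·2 = 2
  a_7 = 0·2 + 1·-3 + 1·0 = -3
  a_8 = 0·-3 + 1·2 + 1·-3 = -1
  a_9 = 0·-1 + 1·-3 + 1·2 = -1
  a_10 = 0·-1 + 1·-1 + 1·-3 = -4
  a_11 = 0·-4 + 1·-1 + 1·-1 = -2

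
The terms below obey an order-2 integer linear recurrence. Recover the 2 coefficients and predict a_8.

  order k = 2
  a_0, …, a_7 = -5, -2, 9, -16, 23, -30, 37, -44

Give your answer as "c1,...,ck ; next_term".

-2,-1 ; 51

  a_2 = -2·-2 + -1·-5 = 9
  a_3 = -2·9 + -1·-2 = -16
  a_4 = -2·-16 + -1·9 = 23
  a_5 = -2·23 + -1·-16 = -30
  a_6 = -2·-30 + -1·23 = 37
  a_7 = -2·37 + -1·-30 = -44
  a_8 = -2·-44 + -1·37 = 51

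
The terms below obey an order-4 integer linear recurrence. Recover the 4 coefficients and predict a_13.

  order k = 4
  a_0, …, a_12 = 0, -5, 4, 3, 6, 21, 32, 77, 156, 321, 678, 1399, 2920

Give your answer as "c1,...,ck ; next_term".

1,2,1,-1 ; 6075

  a_4 = 1·3 + 2·4 + 1·-5 + -1·0 = 6
  a_5 = 1·6 + 2·3 + 1·4 + -1·-5 = 21
  a_6 = 1·21 + 2·6 + 1·3 + -1·4 = 32
  a_7 = 1·32 + 2·21 + 1·6 + -1·3 = 77
  a_8 = 1·77 + 2·32 + 1·21 + -1·6 = 156
  a_9 = 1·156 + 2·77 + 1·32 + -1·21 = 321
  a_10 = 1·321 + 2·156 + 1·77 + -1·32 = 678
  a_11 = 1·678 + 2·321 + 1·156 + -1·77 = 1399
  a_12 = 1·1399 + 2·678 + 1·321 + -1·156 = 2920
  a_13 = 1·2920 + 2·1399 + 1·678 + -1·321 = 6075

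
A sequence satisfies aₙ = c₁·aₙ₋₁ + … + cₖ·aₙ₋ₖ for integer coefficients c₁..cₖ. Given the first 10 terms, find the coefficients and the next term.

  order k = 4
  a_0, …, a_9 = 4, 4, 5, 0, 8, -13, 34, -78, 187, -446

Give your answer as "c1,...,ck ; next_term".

-3,0,3,-1 ; 1070

  a_4 = -3·0 + 0·5 + 3·4 + -1·4 = 8
  a_5 = -3·8 + 0·0 + 3·5 + -1·4 = -13
  a_6 = -3·-13 + 0·8 + 3·0 + -1·5 = 34
  a_7 = -3·34 + 0·-13 + 3·8 + -1·0 = -78
  a_8 = -3·-78 + 0·34 + 3·-13 + -1·8 = 187
  a_9 = -3·187 + 0·-78 + 3·34 + -1·-13 = -446
  a_10 = -3·-446 + 0·187 + 3·-78 + -1·34 = 1070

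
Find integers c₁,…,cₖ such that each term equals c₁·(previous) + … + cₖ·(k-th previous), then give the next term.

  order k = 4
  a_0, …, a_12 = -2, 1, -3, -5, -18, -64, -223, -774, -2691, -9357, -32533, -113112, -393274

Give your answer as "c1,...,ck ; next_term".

3,1,2,1 ; -1367357

  a_4 = 3·-5 + 1·-3 + 2·1 + 1·-2 = -18
  a_5 = 3·-18 + 1·-5 + 2·-3 + 1·1 = -64
  a_6 = 3·-64 + 1·-18 + 2·-5 + 1·-3 = -223
  a_7 = 3·-223 + 1·-64 + 2·-18 + 1·-5 = -774
  a_8 = 3·-774 + 1·-223 + 2·-64 + 1·-18 = -2691
  a_9 = 3·-2691 + 1·-774 + 2·-223 + 1·-64 = -9357
  a_10 = 3·-9357 + 1·-2691 + 2·-774 + 1·-223 = -32533
  a_11 = 3·-32533 + 1·-9357 + 2·-2691 + 1·-774 = -113112
  a_12 = 3·-113112 + 1·-32533 + 2·-9357 + 1·-2691 = -393274
  a_13 = 3·-393274 + 1·-113112 + 2·-32533 + 1·-9357 = -1367357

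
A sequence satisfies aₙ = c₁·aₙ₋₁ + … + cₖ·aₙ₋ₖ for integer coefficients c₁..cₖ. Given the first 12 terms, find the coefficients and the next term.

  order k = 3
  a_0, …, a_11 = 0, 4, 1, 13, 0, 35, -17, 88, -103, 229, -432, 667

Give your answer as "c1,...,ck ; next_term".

  a_3 = 1·1 + 3·4 + -4·0 = 13
  a_4 = 1·13 + 3·1 + -4·4 = 0
  a_5 = 1·0 + 3·13 + -4·1 = 35
  a_6 = 1·35 + 3·0 + -4·13 = -17
  a_7 = 1·-17 + 3·35 + -4·0 = 88
  a_8 = 1·88 + 3·-17 + -4·35 = -103
  a_9 = 1·-103 + 3·88 + -4·-17 = 229
  a_10 = 1·229 + 3·-103 + -4·88 = -432
  a_11 = 1·-432 + 3·229 + -4·-103 = 667
  a_12 = 1·667 + 3·-432 + -4·229 = -1545

1,3,-4 ; -1545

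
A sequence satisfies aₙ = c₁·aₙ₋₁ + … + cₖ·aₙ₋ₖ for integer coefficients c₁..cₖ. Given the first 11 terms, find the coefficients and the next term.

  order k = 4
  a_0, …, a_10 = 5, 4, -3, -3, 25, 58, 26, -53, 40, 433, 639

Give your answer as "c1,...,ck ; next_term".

2,-3,3,2 ; -7

  a_4 = 2·-3 + -3·-3 + 3·4 + 2·5 = 25
  a_5 = 2·25 + -3·-3 + 3·-3 + 2·4 = 58
  a_6 = 2·58 + -3·25 + 3·-3 + 2·-3 = 26
  a_7 = 2·26 + -3·58 + 3·25 + 2·-3 = -53
  a_8 = 2·-53 + -3·26 + 3·58 + 2·25 = 40
  a_9 = 2·40 + -3·-53 + 3·26 + 2·58 = 433
  a_10 = 2·433 + -3·40 + 3·-53 + 2·26 = 639
  a_11 = 2·639 + -3·433 + 3·40 + 2·-53 = -7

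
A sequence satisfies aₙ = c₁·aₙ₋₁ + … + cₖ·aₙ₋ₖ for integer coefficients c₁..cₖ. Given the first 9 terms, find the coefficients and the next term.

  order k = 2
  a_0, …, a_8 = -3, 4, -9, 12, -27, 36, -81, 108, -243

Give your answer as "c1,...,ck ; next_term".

0,3 ; 324

  a_2 = 0·4 + 3·-3 = -9
  a_3 = 0·-9 + 3·4 = 12
  a_4 = 0·12 + 3·-9 = -27
  a_5 = 0·-27 + 3·12 = 36
  a_6 = 0·36 + 3·-27 = -81
  a_7 = 0·-81 + 3·36 = 108
  a_8 = 0·108 + 3·-81 = -243
  a_9 = 0·-243 + 3·108 = 324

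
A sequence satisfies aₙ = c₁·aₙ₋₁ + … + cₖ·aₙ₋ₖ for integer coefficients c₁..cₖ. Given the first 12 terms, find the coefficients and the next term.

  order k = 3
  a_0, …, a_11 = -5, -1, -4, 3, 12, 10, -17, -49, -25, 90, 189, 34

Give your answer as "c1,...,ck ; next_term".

  a_3 = 1·-4 + -2·-1 + -1·-5 = 3
  a_4 = 1·3 + -2·-4 + -1·-1 = 12
  a_5 = 1·12 + -2·3 + -1·-4 = 10
  a_6 = 1·10 + -2·12 + -1·3 = -17
  a_7 = 1·-17 + -2·10 + -1·12 = -49
  a_8 = 1·-49 + -2·-17 + -1·10 = -25
  a_9 = 1·-25 + -2·-49 + -1·-17 = 90
  a_10 = 1·90 + -2·-25 + -1·-49 = 189
  a_11 = 1·189 + -2·90 + -1·-25 = 34
  a_12 = 1·34 + -2·189 + -1·90 = -434

1,-2,-1 ; -434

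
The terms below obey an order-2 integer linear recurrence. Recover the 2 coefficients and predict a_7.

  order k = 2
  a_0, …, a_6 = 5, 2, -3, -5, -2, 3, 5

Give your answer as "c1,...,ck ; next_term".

1,-1 ; 2

  a_2 = 1·2 + -1·5 = -3
  a_3 = 1·-3 + -1·2 = -5
  a_4 = 1·-5 + -1·-3 = -2
  a_5 = 1·-2 + -1·-5 = 3
  a_6 = 1·3 + -1·-2 = 5
  a_7 = 1·5 + -1·3 = 2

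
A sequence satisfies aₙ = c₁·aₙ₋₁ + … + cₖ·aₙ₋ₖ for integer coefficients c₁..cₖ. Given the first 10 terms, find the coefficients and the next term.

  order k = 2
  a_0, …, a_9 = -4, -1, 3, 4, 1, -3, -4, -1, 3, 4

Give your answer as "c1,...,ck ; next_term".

  a_2 = 1·-1 + -1·-4 = 3
  a_3 = 1·3 + -1·-1 = 4
  a_4 = 1·4 + -1·3 = 1
  a_5 = 1·1 + -1·4 = -3
  a_6 = 1·-3 + -1·1 = -4
  a_7 = 1·-4 + -1·-3 = -1
  a_8 = 1·-1 + -1·-4 = 3
  a_9 = 1·3 + -1·-1 = 4
  a_10 = 1·4 + -1·3 = 1

1,-1 ; 1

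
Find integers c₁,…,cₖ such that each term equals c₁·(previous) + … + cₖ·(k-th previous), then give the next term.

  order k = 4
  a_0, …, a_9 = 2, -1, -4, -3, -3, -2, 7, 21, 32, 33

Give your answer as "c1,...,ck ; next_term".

  a_4 = 2·-3 + -2·-4 + 1·-1 + -2·2 = -3
  a_5 = 2·-3 + -2·-3 + 1·-4 + -2·-1 = -2
  a_6 = 2·-2 + -2·-3 + 1·-3 + -2·-4 = 7
  a_7 = 2·7 + -2·-2 + 1·-3 + -2·-3 = 21
  a_8 = 2·21 + -2·7 + 1·-2 + -2·-3 = 32
  a_9 = 2·32 + -2·21 + 1·7 + -2·-2 = 33
  a_10 = 2·33 + -2·32 + 1·21 + -2·7 = 9

2,-2,1,-2 ; 9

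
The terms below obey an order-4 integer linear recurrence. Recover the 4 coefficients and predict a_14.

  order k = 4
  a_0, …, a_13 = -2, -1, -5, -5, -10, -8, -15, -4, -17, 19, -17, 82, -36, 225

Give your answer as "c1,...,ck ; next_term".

  a_4 = 0·-5 + 3·-5 + -1·-1 + -2·-2 = -10
  a_5 = 0·-10 + 3·-5 + -1·-5 + -2·-1 = -8
  a_6 = 0·-8 + 3·-10 + -1·-5 + -2·-5 = -15
  a_7 = 0·-15 + 3·-8 + -1·-10 + -2·-5 = -4
  a_8 = 0·-4 + 3·-15 + -1·-8 + -2·-10 = -17
  a_9 = 0·-17 + 3·-4 + -1·-15 + -2·-8 = 19
  a_10 = 0·19 + 3·-17 + -1·-4 + -2·-15 = -17
  a_11 = 0·-17 + 3·19 + -1·-17 + -2·-4 = 82
  a_12 = 0·82 + 3·-17 + -1·19 + -2·-17 = -36
  a_13 = 0·-36 + 3·82 + -1·-17 + -2·19 = 225
  a_14 = 0·225 + 3·-36 + -1·82 + -2·-17 = -156

0,3,-1,-2 ; -156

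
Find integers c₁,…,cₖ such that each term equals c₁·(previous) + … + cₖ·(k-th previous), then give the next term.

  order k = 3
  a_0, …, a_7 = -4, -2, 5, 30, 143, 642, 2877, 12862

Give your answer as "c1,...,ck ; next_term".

  a_3 = 4·5 + 3·-2 + -4·-4 = 30
  a_4 = 4·30 + 3·5 + -4·-2 = 143
  a_5 = 4·143 + 3·30 + -4·5 = 642
  a_6 = 4·642 + 3·143 + -4·30 = 2877
  a_7 = 4·2877 + 3·642 + -4·143 = 12862
  a_8 = 4·12862 + 3·2877 + -4·642 = 57511

4,3,-4 ; 57511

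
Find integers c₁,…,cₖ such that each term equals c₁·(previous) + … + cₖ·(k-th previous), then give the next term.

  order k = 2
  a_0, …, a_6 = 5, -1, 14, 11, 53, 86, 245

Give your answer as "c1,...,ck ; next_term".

1,3 ; 503

  a_2 = 1·-1 + 3·5 = 14
  a_3 = 1·14 + 3·-1 = 11
  a_4 = 1·11 + 3·14 = 53
  a_5 = 1·53 + 3·11 = 86
  a_6 = 1·86 + 3·53 = 245
  a_7 = 1·245 + 3·86 = 503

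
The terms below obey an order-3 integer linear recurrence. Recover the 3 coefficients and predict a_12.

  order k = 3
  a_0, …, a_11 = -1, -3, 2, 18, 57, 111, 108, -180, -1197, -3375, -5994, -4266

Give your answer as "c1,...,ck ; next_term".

  a_3 = 3·2 + -3·-3 + -3·-1 = 18
  a_4 = 3·18 + -3·2 + -3·-3 = 57
  a_5 = 3·57 + -3·18 + -3·2 = 111
  a_6 = 3·111 + -3·57 + -3·18 = 108
  a_7 = 3·108 + -3·111 + -3·57 = -180
  a_8 = 3·-180 + -3·108 + -3·111 = -1197
  a_9 = 3·-1197 + -3·-180 + -3·108 = -3375
  a_10 = 3·-3375 + -3·-1197 + -3·-180 = -5994
  a_11 = 3·-5994 + -3·-3375 + -3·-1197 = -4266
  a_12 = 3·-4266 + -3·-5994 + -3·-3375 = 15309

3,-3,-3 ; 15309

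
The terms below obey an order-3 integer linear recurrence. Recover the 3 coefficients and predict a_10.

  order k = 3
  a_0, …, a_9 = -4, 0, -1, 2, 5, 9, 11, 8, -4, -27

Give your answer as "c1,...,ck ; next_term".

2,-1,-1 ; -58

  a_3 = 2·-1 + -1·0 + -1·-4 = 2
  a_4 = 2·2 + -1·-1 + -1·0 = 5
  a_5 = 2·5 + -1·2 + -1·-1 = 9
  a_6 = 2·9 + -1·5 + -1·2 = 11
  a_7 = 2·11 + -1·9 + -1·5 = 8
  a_8 = 2·8 + -1·11 + -1·9 = -4
  a_9 = 2·-4 + -1·8 + -1·11 = -27
  a_10 = 2·-27 + -1·-4 + -1·8 = -58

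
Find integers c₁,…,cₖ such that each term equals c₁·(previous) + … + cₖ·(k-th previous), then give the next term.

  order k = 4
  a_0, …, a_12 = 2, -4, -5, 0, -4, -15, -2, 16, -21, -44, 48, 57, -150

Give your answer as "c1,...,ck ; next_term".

  a_4 = 1·0 + -2·-5 + 3·-4 + -1·2 = -4
  a_5 = 1·-4 + -2·0 + 3·-5 + -1·-4 = -15
  a_6 = 1·-15 + -2·-4 + 3·0 + -1·-5 = -2
  a_7 = 1·-2 + -2·-15 + 3·-4 + -1·0 = 16
  a_8 = 1·16 + -2·-2 + 3·-15 + -1·-4 = -21
  a_9 = 1·-21 + -2·16 + 3·-2 + -1·-15 = -44
  a_10 = 1·-44 + -2·-21 + 3·16 + -1·-2 = 48
  a_11 = 1·48 + -2·-44 + 3·-21 + -1·16 = 57
  a_12 = 1·57 + -2·48 + 3·-44 + -1·-21 = -150
  a_13 = 1·-150 + -2·57 + 3·48 + -1·-44 = -76

1,-2,3,-1 ; -76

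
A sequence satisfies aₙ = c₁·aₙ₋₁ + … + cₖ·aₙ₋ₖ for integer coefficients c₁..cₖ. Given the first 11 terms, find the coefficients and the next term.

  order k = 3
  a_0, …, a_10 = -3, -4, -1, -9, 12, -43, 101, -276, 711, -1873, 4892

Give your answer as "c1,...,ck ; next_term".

  a_3 = -2·-1 + 2·-4 + 1·-3 = -9
  a_4 = -2·-9 + 2·-1 + 1·-4 = 12
  a_5 = -2·12 + 2·-9 + 1·-1 = -43
  a_6 = -2·-43 + 2·12 + 1·-9 = 101
  a_7 = -2·101 + 2·-43 + 1·12 = -276
  a_8 = -2·-276 + 2·101 + 1·-43 = 711
  a_9 = -2·711 + 2·-276 + 1·101 = -1873
  a_10 = -2·-1873 + 2·711 + 1·-276 = 4892
  a_11 = -2·4892 + 2·-1873 + 1·711 = -12819

-2,2,1 ; -12819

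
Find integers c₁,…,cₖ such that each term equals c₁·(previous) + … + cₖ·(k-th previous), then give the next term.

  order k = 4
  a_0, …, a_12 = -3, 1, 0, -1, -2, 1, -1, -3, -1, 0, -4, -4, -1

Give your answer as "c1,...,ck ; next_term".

0,0,1,1 ; -4

  a_4 = 0·-1 + 0·0 + 1·1 + 1·-3 = -2
  a_5 = 0·-2 + 0·-1 + 1·0 + 1·1 = 1
  a_6 = 0·1 + 0·-2 + 1·-1 + 1·0 = -1
  a_7 = 0·-1 + 0·1 + 1·-2 + 1·-1 = -3
  a_8 = 0·-3 + 0·-1 + 1·1 + 1·-2 = -1
  a_9 = 0·-1 + 0·-3 + 1·-1 + 1·1 = 0
  a_10 = 0·0 + 0·-1 + 1·-3 + 1·-1 = -4
  a_11 = 0·-4 + 0·0 + 1·-1 + 1·-3 = -4
  a_12 = 0·-4 + 0·-4 + 1·0 + 1·-1 = -1
  a_13 = 0·-1 + 0·-4 + 1·-4 + 1·0 = -4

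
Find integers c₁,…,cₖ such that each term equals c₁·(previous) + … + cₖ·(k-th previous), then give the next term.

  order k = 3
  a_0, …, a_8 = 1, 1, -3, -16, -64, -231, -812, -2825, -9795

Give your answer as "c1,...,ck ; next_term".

4,-1,-3 ; -33919

  a_3 = 4·-3 + -1·1 + -3·1 = -16
  a_4 = 4·-16 + -1·-3 + -3·1 = -64
  a_5 = 4·-64 + -1·-16 + -3·-3 = -231
  a_6 = 4·-231 + -1·-64 + -3·-16 = -812
  a_7 = 4·-812 + -1·-231 + -3·-64 = -2825
  a_8 = 4·-2825 + -1·-812 + -3·-231 = -9795
  a_9 = 4·-9795 + -1·-2825 + -3·-812 = -33919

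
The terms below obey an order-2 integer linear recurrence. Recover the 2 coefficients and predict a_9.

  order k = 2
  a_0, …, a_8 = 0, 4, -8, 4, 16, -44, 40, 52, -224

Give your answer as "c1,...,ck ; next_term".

  a_2 = -2·4 + -3·0 = -8
  a_3 = -2·-8 + -3·4 = 4
  a_4 = -2·4 + -3·-8 = 16
  a_5 = -2·16 + -3·4 = -44
  a_6 = -2·-44 + -3·16 = 40
  a_7 = -2·40 + -3·-44 = 52
  a_8 = -2·52 + -3·40 = -224
  a_9 = -2·-224 + -3·52 = 292

-2,-3 ; 292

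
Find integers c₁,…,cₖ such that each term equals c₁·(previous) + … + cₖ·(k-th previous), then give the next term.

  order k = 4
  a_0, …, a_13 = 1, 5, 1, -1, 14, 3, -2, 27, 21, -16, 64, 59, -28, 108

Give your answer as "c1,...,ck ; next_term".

-1,0,2,3 ; 202

  a_4 = -1·-1 + 0·1 + 2·5 + 3·1 = 14
  a_5 = -1·14 + 0·-1 + 2·1 + 3·5 = 3
  a_6 = -1·3 + 0·14 + 2·-1 + 3·1 = -2
  a_7 = -1·-2 + 0·3 + 2·14 + 3·-1 = 27
  a_8 = -1·27 + 0·-2 + 2·3 + 3·14 = 21
  a_9 = -1·21 + 0·27 + 2·-2 + 3·3 = -16
  a_10 = -1·-16 + 0·21 + 2·27 + 3·-2 = 64
  a_11 = -1·64 + 0·-16 + 2·21 + 3·27 = 59
  a_12 = -1·59 + 0·64 + 2·-16 + 3·21 = -28
  a_13 = -1·-28 + 0·59 + 2·64 + 3·-16 = 108
  a_14 = -1·108 + 0·-28 + 2·59 + 3·64 = 202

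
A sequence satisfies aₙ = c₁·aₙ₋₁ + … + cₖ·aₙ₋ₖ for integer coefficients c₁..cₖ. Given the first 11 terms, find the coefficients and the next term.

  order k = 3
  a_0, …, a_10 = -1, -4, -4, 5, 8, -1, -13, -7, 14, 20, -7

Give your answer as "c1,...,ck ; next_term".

0,-1,-1 ; -34

  a_3 = 0·-4 + -1·-4 + -1·-1 = 5
  a_4 = 0·5 + -1·-4 + -1·-4 = 8
  a_5 = 0·8 + -1·5 + -1·-4 = -1
  a_6 = 0·-1 + -1·8 + -1·5 = -13
  a_7 = 0·-13 + -1·-1 + -1·8 = -7
  a_8 = 0·-7 + -1·-13 + -1·-1 = 14
  a_9 = 0·14 + -1·-7 + -1·-13 = 20
  a_10 = 0·20 + -1·14 + -1·-7 = -7
  a_11 = 0·-7 + -1·20 + -1·14 = -34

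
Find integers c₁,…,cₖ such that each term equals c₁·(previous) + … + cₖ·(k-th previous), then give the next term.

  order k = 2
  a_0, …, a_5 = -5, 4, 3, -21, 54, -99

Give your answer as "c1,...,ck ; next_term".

-3,-3 ; 135

  a_2 = -3·4 + -3·-5 = 3
  a_3 = -3·3 + -3·4 = -21
  a_4 = -3·-21 + -3·3 = 54
  a_5 = -3·54 + -3·-21 = -99
  a_6 = -3·-99 + -3·54 = 135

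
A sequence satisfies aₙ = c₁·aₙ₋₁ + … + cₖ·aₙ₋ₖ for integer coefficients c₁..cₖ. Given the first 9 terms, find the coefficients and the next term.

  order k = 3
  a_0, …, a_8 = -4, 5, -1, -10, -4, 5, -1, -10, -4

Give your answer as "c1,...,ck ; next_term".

1,-1,1 ; 5

  a_3 = 1·-1 + -1·5 + 1·-4 = -10
  a_4 = 1·-10 + -1·-1 + 1·5 = -4
  a_5 = 1·-4 + -1·-10 + 1·-1 = 5
  a_6 = 1·5 + -1·-4 + 1·-10 = -1
  a_7 = 1·-1 + -1·5 + 1·-4 = -10
  a_8 = 1·-10 + -1·-1 + 1·5 = -4
  a_9 = 1·-4 + -1·-10 + 1·-1 = 5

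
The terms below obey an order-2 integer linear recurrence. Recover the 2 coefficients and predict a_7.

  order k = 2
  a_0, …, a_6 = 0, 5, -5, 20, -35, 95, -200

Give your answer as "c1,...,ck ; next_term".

  a_2 = -1·5 + 3·0 = -5
  a_3 = -1·-5 + 3·5 = 20
  a_4 = -1·20 + 3·-5 = -35
  a_5 = -1·-35 + 3·20 = 95
  a_6 = -1·95 + 3·-35 = -200
  a_7 = -1·-200 + 3·95 = 485

-1,3 ; 485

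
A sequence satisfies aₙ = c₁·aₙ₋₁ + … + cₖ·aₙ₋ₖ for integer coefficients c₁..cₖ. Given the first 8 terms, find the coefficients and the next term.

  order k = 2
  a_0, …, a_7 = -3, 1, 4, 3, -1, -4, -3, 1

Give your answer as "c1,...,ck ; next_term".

  a_2 = 1·1 + -1·-3 = 4
  a_3 = 1·4 + -1·1 = 3
  a_4 = 1·3 + -1·4 = -1
  a_5 = 1·-1 + -1·3 = -4
  a_6 = 1·-4 + -1·-1 = -3
  a_7 = 1·-3 + -1·-4 = 1
  a_8 = 1·1 + -1·-3 = 4

1,-1 ; 4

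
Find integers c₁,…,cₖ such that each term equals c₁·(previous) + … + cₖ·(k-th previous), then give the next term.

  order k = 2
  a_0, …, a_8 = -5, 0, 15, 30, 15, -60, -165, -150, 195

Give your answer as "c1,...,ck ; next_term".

  a_2 = 2·0 + -3·-5 = 15
  a_3 = 2·15 + -3·0 = 30
  a_4 = 2·30 + -3·15 = 15
  a_5 = 2·15 + -3·30 = -60
  a_6 = 2·-60 + -3·15 = -165
  a_7 = 2·-165 + -3·-60 = -150
  a_8 = 2·-150 + -3·-165 = 195
  a_9 = 2·195 + -3·-150 = 840

2,-3 ; 840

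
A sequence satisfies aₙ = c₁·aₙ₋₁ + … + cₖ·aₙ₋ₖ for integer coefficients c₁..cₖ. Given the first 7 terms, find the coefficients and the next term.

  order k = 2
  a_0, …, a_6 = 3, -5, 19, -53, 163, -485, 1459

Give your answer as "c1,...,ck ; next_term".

-2,3 ; -4373

  a_2 = -2·-5 + 3·3 = 19
  a_3 = -2·19 + 3·-5 = -53
  a_4 = -2·-53 + 3·19 = 163
  a_5 = -2·163 + 3·-53 = -485
  a_6 = -2·-485 + 3·163 = 1459
  a_7 = -2·1459 + 3·-485 = -4373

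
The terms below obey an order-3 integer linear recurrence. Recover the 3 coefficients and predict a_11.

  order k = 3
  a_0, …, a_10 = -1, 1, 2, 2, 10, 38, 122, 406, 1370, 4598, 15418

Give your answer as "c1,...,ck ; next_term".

3,0,4 ; 51734

  a_3 = 3·2 + 0·1 + 4·-1 = 2
  a_4 = 3·2 + 0·2 + 4·1 = 10
  a_5 = 3·10 + 0·2 + 4·2 = 38
  a_6 = 3·38 + 0·10 + 4·2 = 122
  a_7 = 3·122 + 0·38 + 4·10 = 406
  a_8 = 3·406 + 0·122 + 4·38 = 1370
  a_9 = 3·1370 + 0·406 + 4·122 = 4598
  a_10 = 3·4598 + 0·1370 + 4·406 = 15418
  a_11 = 3·15418 + 0·4598 + 4·1370 = 51734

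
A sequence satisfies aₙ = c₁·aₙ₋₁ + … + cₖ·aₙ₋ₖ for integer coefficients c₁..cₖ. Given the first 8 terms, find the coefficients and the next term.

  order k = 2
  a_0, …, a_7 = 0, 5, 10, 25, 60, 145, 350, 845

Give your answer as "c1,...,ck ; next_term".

  a_2 = 2·5 + 1·0 = 10
  a_3 = 2·10 + 1·5 = 25
  a_4 = 2·25 + 1·10 = 60
  a_5 = 2·60 + 1·25 = 145
  a_6 = 2·145 + 1·60 = 350
  a_7 = 2·350 + 1·145 = 845
  a_8 = 2·845 + 1·350 = 2040

2,1 ; 2040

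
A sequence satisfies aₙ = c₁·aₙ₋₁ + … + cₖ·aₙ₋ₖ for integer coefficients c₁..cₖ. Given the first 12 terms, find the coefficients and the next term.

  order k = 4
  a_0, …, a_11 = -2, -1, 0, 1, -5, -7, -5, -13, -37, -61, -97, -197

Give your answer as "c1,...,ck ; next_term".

  a_4 = 1·1 + 0·0 + 2·-1 + 2·-2 = -5
  a_5 = 1·-5 + 0·1 + 2·0 + 2·-1 = -7
  a_6 = 1·-7 + 0·-5 + 2·1 + 2·0 = -5
  a_7 = 1·-5 + 0·-7 + 2·-5 + 2·1 = -13
  a_8 = 1·-13 + 0·-5 + 2·-7 + 2·-5 = -37
  a_9 = 1·-37 + 0·-13 + 2·-5 + 2·-7 = -61
  a_10 = 1·-61 + 0·-37 + 2·-13 + 2·-5 = -97
  a_11 = 1·-97 + 0·-61 + 2·-37 + 2·-13 = -197
  a_12 = 1·-197 + 0·-97 + 2·-61 + 2·-37 = -393

1,0,2,2 ; -393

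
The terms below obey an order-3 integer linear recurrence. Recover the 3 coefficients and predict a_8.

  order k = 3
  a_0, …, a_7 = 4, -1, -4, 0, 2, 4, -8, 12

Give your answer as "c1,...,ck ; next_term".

  a_3 = -2·-4 + 0·-1 + -2·4 = 0
  a_4 = -2·0 + 0·-4 + -2·-1 = 2
  a_5 = -2·2 + 0·0 + -2·-4 = 4
  a_6 = -2·4 + 0·2 + -2·0 = -8
  a_7 = -2·-8 + 0·4 + -2·2 = 12
  a_8 = -2·12 + 0·-8 + -2·4 = -32

-2,0,-2 ; -32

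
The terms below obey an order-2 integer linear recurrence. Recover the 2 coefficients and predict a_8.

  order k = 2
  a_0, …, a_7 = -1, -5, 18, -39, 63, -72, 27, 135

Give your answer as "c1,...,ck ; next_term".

-3,-3 ; -486

  a_2 = -3·-5 + -3·-1 = 18
  a_3 = -3·18 + -3·-5 = -39
  a_4 = -3·-39 + -3·18 = 63
  a_5 = -3·63 + -3·-39 = -72
  a_6 = -3·-72 + -3·63 = 27
  a_7 = -3·27 + -3·-72 = 135
  a_8 = -3·135 + -3·27 = -486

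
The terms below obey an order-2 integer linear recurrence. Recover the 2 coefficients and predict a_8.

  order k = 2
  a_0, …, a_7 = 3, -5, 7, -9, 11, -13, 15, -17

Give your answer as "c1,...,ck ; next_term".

-2,-1 ; 19

  a_2 = -2·-5 + -1·3 = 7
  a_3 = -2·7 + -1·-5 = -9
  a_4 = -2·-9 + -1·7 = 11
  a_5 = -2·11 + -1·-9 = -13
  a_6 = -2·-13 + -1·11 = 15
  a_7 = -2·15 + -1·-13 = -17
  a_8 = -2·-17 + -1·15 = 19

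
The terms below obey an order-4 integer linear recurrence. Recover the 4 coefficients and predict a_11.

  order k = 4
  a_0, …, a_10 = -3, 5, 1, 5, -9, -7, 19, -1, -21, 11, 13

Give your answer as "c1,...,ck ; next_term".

  a_4 = -1·5 + -2·1 + -1·5 + -1·-3 = -9
  a_5 = -1·-9 + -2·5 + -1·1 + -1·5 = -7
  a_6 = -1·-7 + -2·-9 + -1·5 + -1·1 = 19
  a_7 = -1·19 + -2·-7 + -1·-9 + -1·5 = -1
  a_8 = -1·-1 + -2·19 + -1·-7 + -1·-9 = -21
  a_9 = -1·-21 + -2·-1 + -1·19 + -1·-7 = 11
  a_10 = -1·11 + -2·-21 + -1·-1 + -1·19 = 13
  a_11 = -1·13 + -2·11 + -1·-21 + -1·-1 = -13

-1,-2,-1,-1 ; -13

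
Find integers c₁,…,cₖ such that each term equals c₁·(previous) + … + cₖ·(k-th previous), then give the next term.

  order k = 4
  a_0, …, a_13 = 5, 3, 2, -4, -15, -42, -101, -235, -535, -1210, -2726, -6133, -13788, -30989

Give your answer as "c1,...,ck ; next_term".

  a_4 = 3·-4 + -1·2 + -2·3 + 1·5 = -15
  a_5 = 3·-15 + -1·-4 + -2·2 + 1·3 = -42
  a_6 = 3·-42 + -1·-15 + -2·-4 + 1·2 = -101
  a_7 = 3·-101 + -1·-42 + -2·-15 + 1·-4 = -235
  a_8 = 3·-235 + -1·-101 + -2·-42 + 1·-15 = -535
  a_9 = 3·-535 + -1·-235 + -2·-101 + 1·-42 = -1210
  a_10 = 3·-1210 + -1·-535 + -2·-235 + 1·-101 = -2726
  a_11 = 3·-2726 + -1·-1210 + -2·-535 + 1·-235 = -6133
  a_12 = 3·-6133 + -1·-2726 + -2·-1210 + 1·-535 = -13788
  a_13 = 3·-13788 + -1·-6133 + -2·-2726 + 1·-1210 = -30989
  a_14 = 3·-30989 + -1·-13788 + -2·-6133 + 1·-2726 = -69639

3,-1,-2,1 ; -69639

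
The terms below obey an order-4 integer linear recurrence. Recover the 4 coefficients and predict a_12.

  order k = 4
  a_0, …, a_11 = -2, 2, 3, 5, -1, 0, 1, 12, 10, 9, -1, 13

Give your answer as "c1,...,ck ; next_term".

1,0,-1,2 ; 24

  a_4 = 1·5 + 0·3 + -1·2 + 2·-2 = -1
  a_5 = 1·-1 + 0·5 + -1·3 + 2·2 = 0
  a_6 = 1·0 + 0·-1 + -1·5 + 2·3 = 1
  a_7 = 1·1 + 0·0 + -1·-1 + 2·5 = 12
  a_8 = 1·12 + 0·1 + -1·0 + 2·-1 = 10
  a_9 = 1·10 + 0·12 + -1·1 + 2·0 = 9
  a_10 = 1·9 + 0·10 + -1·12 + 2·1 = -1
  a_11 = 1·-1 + 0·9 + -1·10 + 2·12 = 13
  a_12 = 1·13 + 0·-1 + -1·9 + 2·10 = 24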